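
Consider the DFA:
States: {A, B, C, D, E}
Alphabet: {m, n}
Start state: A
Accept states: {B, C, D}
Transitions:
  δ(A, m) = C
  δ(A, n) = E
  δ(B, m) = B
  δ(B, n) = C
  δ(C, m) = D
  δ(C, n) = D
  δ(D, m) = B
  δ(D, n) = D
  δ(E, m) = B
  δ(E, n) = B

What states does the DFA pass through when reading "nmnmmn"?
read 'n': A → E
  read 'm': E → B
  read 'n': B → C
  read 'm': C → D
  read 'm': D → B
  read 'n': B → C
A -> E -> B -> C -> D -> B -> C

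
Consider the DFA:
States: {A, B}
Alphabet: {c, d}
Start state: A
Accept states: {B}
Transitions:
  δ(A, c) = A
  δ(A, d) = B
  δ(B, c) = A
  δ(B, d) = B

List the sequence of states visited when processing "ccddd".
read 'c': A → A
  read 'c': A → A
  read 'd': A → B
  read 'd': B → B
  read 'd': B → B
A -> A -> A -> B -> B -> B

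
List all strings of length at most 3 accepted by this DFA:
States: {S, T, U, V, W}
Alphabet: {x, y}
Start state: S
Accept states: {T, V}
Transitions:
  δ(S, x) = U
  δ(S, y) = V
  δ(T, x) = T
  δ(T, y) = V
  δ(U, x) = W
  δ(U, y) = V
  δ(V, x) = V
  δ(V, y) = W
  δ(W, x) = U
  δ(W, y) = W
y, xy, yx, xyx, yxx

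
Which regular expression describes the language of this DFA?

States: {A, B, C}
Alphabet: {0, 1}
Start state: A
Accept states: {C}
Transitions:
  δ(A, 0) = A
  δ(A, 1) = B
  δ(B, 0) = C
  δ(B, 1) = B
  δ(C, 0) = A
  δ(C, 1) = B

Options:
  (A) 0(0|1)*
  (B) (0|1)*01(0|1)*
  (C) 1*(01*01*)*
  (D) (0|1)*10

Check each option against the DFA on short strings; one disagreement eliminates an option:
  (A) 0(0|1)*: on '0' the DFA goes A → A and rejects (A ∉ Accept), but the regex matches it → eliminate
  (B) (0|1)*01(0|1)*: on '01' the DFA goes A → A → B and rejects (B ∉ Accept), but the regex matches it → eliminate
  (C) 1*(01*01*)*: on ε the DFA stays in A and rejects (A ∉ Accept), but the regex matches it → eliminate
  (D) (0|1)*10: agrees with the DFA on every string of length ≤ 6
Only (D) is consistent with the DFA.
(D) (0|1)*10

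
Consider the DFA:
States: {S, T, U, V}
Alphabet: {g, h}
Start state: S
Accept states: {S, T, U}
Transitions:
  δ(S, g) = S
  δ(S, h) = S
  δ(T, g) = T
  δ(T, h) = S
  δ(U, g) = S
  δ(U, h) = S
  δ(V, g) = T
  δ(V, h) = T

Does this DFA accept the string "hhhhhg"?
Processing string "hhhhhg":
  S --h--> S
  S --h--> S
  S --h--> S
  S --h--> S
  S --h--> S
  S --g--> S
Final state: S
Accept states: {S, T, U}
Yes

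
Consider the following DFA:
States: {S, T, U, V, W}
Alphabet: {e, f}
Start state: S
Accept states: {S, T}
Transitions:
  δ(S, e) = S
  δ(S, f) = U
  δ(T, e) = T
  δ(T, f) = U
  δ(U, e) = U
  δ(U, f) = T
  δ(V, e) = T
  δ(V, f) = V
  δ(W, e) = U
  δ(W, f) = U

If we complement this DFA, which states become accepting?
Complement accept states = All states \ Original accept states
= {S, T, U, V, W} \ {S, T}
{U, V, W}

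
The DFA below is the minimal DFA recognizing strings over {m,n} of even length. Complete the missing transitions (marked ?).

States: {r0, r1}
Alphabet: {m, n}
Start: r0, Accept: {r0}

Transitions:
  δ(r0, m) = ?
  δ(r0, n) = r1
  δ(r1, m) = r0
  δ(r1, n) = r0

From the language and accept set, identify what each state tracks — r0: even length so far; r1: odd length so far.
Each missing δ(q, a) is the state matching the new tracked value after reading a.
δ(r0, m) = r1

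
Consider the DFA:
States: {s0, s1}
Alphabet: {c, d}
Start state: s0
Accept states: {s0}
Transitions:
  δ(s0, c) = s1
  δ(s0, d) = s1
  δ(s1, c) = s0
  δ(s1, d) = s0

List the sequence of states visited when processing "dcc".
read 'd': s0 → s1
  read 'c': s1 → s0
  read 'c': s0 → s1
s0 -> s1 -> s0 -> s1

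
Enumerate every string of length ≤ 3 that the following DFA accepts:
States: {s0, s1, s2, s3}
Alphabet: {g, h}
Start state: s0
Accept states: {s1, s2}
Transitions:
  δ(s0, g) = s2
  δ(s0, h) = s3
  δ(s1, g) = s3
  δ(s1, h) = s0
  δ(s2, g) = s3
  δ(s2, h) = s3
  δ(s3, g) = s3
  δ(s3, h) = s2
g, hh, ggh, ghh, hgh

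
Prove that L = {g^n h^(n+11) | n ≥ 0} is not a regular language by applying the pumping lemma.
Assume L is regular with pumping length p. Idea: pumping the g-block breaks the fixed offset of 11.
Choose s = g^p h^(p+11) ∈ L. By the pumping lemma, s = xyz with |xy| ≤ p, |y| > 0, so y = g^k with k ≥ 1. Then xy²z = g^(p+k) h^(p+11). For this to be in L we would need p+11 = (p+k)+11, i.e. k = 0, contradicting k ≥ 1. So xy²z ∉ L.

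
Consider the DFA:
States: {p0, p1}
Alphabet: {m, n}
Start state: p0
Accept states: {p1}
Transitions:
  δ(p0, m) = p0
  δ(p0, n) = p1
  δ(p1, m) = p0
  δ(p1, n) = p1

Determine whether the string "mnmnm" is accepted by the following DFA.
Processing string "mnmnm":
  p0 --m--> p0
  p0 --n--> p1
  p1 --m--> p0
  p0 --n--> p1
  p1 --m--> p0
Final state: p0
Accept states: {p1}
No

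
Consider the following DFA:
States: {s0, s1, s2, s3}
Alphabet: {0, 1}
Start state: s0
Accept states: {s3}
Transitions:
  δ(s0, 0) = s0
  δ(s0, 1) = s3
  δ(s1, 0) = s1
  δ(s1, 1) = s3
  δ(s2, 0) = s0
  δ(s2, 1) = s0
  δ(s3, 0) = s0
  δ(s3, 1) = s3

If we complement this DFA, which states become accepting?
Complement accept states = All states \ Original accept states
= {s0, s1, s2, s3} \ {s3}
{s0, s1, s2}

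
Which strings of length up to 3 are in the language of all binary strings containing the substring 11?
11, 011, 110, 111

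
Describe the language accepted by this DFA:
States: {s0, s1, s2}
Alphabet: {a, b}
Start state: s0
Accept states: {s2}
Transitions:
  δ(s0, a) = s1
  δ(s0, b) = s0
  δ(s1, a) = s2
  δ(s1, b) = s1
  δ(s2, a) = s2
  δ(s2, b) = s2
Testing a few strings:
  'baa' → accept
  'a' → reject
  'aba' → accept
  'aab' → accept
State roles: s0=zero a's seen; s1=one a seen; s2=≥ two a's seen
All strings over {a,b} containing at least two a's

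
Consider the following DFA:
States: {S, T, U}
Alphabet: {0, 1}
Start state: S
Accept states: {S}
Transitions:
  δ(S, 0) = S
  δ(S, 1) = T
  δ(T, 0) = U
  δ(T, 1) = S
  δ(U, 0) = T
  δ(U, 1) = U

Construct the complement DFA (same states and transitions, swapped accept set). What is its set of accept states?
Complement accept states = All states \ Original accept states
= {S, T, U} \ {S}
{T, U}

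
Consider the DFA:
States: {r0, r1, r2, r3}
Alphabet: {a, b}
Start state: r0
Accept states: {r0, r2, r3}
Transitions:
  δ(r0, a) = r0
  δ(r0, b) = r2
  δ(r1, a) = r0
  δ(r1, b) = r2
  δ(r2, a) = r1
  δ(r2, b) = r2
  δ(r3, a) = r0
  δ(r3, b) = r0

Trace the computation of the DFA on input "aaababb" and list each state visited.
read 'a': r0 → r0
  read 'a': r0 → r0
  read 'a': r0 → r0
  read 'b': r0 → r2
  read 'a': r2 → r1
  read 'b': r1 → r2
  read 'b': r2 → r2
r0 -> r0 -> r0 -> r0 -> r2 -> r1 -> r2 -> r2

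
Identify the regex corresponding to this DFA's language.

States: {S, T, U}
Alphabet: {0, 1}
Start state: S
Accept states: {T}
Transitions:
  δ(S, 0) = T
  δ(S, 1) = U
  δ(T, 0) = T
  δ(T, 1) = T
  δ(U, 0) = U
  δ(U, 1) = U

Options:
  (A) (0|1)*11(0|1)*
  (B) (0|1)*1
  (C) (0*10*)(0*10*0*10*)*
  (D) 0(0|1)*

Check each option against the DFA on short strings; one disagreement eliminates an option:
  (A) (0|1)*11(0|1)*: on '0' the DFA goes S → T and accepts (T ∈ Accept), but the regex does not match it → eliminate
  (B) (0|1)*1: on '0' the DFA goes S → T and accepts (T ∈ Accept), but the regex does not match it → eliminate
  (C) (0*10*)(0*10*0*10*)*: on '0' the DFA goes S → T and accepts (T ∈ Accept), but the regex does not match it → eliminate
  (D) 0(0|1)*: agrees with the DFA on every string of length ≤ 6
Only (D) is consistent with the DFA.
(D) 0(0|1)*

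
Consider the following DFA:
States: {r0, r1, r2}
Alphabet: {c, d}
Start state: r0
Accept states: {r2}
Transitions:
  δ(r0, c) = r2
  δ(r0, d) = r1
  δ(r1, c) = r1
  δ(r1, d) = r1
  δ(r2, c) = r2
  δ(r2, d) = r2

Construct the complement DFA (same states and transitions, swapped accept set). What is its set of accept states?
Complement accept states = All states \ Original accept states
= {r0, r1, r2} \ {r2}
{r0, r1}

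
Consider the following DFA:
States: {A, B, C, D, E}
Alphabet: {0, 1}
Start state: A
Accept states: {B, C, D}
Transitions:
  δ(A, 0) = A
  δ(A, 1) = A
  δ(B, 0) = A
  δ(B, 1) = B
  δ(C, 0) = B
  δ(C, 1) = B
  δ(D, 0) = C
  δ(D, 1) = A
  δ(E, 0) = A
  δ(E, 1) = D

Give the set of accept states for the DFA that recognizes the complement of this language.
Complement accept states = All states \ Original accept states
= {A, B, C, D, E} \ {B, C, D}
{A, E}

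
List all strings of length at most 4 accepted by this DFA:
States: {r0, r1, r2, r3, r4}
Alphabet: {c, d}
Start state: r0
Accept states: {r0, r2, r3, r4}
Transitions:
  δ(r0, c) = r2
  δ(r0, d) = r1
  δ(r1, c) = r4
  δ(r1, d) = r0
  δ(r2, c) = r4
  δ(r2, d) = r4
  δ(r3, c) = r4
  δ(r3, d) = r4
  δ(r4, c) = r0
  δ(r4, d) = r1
ε, c, cc, cd, dc, dd, ccc, cdc, dcc, ddc, cccc, ccdc, ccdd, cdcc, cddc, cddd, dccc, dcdc, dcdd, ddcc, ddcd, dddc, dddd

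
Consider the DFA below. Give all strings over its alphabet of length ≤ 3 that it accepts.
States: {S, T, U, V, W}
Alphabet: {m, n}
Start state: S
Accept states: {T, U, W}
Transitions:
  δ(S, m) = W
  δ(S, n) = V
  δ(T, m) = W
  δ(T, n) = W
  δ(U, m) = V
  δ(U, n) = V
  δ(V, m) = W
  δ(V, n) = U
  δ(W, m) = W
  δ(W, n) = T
m, mm, mn, nm, nn, mmm, mmn, mnm, mnn, nmm, nmn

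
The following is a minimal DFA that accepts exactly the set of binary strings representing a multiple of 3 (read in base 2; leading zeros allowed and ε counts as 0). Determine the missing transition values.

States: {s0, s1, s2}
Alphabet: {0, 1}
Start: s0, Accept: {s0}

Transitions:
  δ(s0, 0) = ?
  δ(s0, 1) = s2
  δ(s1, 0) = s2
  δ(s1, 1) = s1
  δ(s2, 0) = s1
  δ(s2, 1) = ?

From the language and accept set, identify what each state tracks — s0: value ≡ 0 (mod 3); s1: value ≡ 2 (mod 3); s2: value ≡ 1 (mod 3).
Each missing δ(q, a) is the state matching the new tracked value after reading a.
δ(s0, 0) = s0; δ(s2, 1) = s0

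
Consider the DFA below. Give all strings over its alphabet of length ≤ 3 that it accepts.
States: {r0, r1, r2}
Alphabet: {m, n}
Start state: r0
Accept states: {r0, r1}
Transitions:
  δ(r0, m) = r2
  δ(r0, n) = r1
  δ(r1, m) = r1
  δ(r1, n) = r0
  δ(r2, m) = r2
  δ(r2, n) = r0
ε, n, mn, nm, nn, mmn, mnn, nmm, nmn, nnn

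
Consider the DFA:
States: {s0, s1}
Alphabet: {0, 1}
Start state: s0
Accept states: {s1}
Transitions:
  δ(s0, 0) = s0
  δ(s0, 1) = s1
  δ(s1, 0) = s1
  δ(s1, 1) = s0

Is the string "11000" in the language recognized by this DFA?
Processing string "11000":
  s0 --1--> s1
  s1 --1--> s0
  s0 --0--> s0
  s0 --0--> s0
  s0 --0--> s0
Final state: s0
Accept states: {s1}
No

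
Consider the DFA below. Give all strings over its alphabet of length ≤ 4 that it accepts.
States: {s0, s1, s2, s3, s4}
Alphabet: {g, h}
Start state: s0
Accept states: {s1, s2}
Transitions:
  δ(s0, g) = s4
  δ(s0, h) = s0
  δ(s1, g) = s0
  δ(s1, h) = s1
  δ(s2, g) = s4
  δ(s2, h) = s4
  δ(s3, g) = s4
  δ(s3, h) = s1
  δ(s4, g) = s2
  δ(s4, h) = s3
gg, ghh, hgg, gggg, gghg, ghgg, ghhh, hghh, hhgg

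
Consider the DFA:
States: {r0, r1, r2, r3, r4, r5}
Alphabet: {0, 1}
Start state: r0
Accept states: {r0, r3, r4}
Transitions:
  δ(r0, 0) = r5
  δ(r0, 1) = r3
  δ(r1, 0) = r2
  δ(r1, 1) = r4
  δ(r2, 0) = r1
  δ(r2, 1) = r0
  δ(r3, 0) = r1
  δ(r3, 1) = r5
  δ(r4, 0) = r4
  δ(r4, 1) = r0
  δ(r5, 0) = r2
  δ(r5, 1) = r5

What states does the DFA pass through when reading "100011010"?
read '1': r0 → r3
  read '0': r3 → r1
  read '0': r1 → r2
  read '0': r2 → r1
  read '1': r1 → r4
  read '1': r4 → r0
  read '0': r0 → r5
  read '1': r5 → r5
  read '0': r5 → r2
r0 -> r3 -> r1 -> r2 -> r1 -> r4 -> r0 -> r5 -> r5 -> r2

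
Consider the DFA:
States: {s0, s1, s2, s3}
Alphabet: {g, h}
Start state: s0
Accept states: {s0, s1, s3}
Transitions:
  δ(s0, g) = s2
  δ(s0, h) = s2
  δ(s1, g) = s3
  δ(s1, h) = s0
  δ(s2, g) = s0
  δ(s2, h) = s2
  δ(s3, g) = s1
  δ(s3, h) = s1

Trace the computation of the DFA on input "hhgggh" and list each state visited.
read 'h': s0 → s2
  read 'h': s2 → s2
  read 'g': s2 → s0
  read 'g': s0 → s2
  read 'g': s2 → s0
  read 'h': s0 → s2
s0 -> s2 -> s2 -> s0 -> s2 -> s0 -> s2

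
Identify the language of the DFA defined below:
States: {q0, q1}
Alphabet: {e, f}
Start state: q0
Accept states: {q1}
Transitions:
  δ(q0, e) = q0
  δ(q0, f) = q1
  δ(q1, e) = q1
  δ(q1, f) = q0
Testing a few strings:
  'f' → accept
  'e' → reject
  'fee' → accept
  'efe' → accept
State roles: q0=even number of f's so far; q1=odd number of f's so far
All strings over {e,f} with an odd number of f's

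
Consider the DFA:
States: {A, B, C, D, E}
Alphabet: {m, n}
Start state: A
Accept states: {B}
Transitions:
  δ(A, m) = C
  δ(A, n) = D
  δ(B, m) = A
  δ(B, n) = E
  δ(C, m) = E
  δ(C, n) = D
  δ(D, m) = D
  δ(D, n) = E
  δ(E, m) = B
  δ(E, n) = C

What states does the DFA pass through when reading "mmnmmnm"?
read 'm': A → C
  read 'm': C → E
  read 'n': E → C
  read 'm': C → E
  read 'm': E → B
  read 'n': B → E
  read 'm': E → B
A -> C -> E -> C -> E -> B -> E -> B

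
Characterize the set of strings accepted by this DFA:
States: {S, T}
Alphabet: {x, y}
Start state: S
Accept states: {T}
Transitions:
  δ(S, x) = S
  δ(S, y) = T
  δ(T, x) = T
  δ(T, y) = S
Testing a few strings:
  'yx' → accept
  'xxx' → reject
  'xyx' → accept
  'y' → accept
State roles: S=even number of y's so far; T=odd number of y's so far
All strings over {x,y} with an odd number of y's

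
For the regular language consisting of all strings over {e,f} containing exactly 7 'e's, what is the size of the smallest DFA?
By Myhill–Nerode, count the distinguishable equivalence classes: 9 classes — having seen 0, 1, …, 7, or >7 copies of 'e'; the count-7 class is the only accepting one and >7 is dead.
9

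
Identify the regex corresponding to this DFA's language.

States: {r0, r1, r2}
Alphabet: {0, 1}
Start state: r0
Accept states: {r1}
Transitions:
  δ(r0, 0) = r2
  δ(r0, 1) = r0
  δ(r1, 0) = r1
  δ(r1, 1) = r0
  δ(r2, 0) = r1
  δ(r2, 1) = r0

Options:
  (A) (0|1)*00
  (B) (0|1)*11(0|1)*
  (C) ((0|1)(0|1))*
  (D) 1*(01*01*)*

Check each option against the DFA on short strings; one disagreement eliminates an option:
  (A) (0|1)*00: agrees with the DFA on every string of length ≤ 6
  (B) (0|1)*11(0|1)*: on '00' the DFA goes r0 → r2 → r1 and accepts (r1 ∈ Accept), but the regex does not match it → eliminate
  (C) ((0|1)(0|1))*: on ε the DFA stays in r0 and rejects (r0 ∉ Accept), but the regex matches it → eliminate
  (D) 1*(01*01*)*: on ε the DFA stays in r0 and rejects (r0 ∉ Accept), but the regex matches it → eliminate
Only (A) is consistent with the DFA.
(A) (0|1)*00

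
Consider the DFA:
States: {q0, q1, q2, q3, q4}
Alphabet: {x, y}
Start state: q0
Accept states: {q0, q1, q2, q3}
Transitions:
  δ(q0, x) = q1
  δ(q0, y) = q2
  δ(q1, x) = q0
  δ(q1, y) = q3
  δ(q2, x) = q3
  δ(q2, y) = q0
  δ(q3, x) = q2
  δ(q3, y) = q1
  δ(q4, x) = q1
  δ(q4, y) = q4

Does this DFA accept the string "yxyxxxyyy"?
Processing string "yxyxxxyyy":
  q0 --y--> q2
  q2 --x--> q3
  q3 --y--> q1
  q1 --x--> q0
  q0 --x--> q1
  q1 --x--> q0
  q0 --y--> q2
  q2 --y--> q0
  q0 --y--> q2
Final state: q2
Accept states: {q0, q1, q2, q3}
Yes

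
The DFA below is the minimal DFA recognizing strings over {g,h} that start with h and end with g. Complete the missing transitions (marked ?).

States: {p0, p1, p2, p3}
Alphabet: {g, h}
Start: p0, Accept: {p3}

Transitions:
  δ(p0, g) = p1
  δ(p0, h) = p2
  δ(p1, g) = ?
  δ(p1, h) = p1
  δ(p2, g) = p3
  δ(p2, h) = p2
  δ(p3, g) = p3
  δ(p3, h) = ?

From the language and accept set, identify what each state tracks — p0: no input read; p1: started with g (dead); p2: started with h, last symbol h; p3: started with h, last symbol g.
Each missing δ(q, a) is the state matching the new tracked value after reading a.
δ(p1, g) = p1; δ(p3, h) = p2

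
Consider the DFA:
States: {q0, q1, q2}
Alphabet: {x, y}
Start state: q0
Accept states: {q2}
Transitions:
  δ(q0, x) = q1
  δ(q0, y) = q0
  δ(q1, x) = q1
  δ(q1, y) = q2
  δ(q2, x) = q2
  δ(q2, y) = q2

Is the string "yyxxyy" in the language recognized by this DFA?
Processing string "yyxxyy":
  q0 --y--> q0
  q0 --y--> q0
  q0 --x--> q1
  q1 --x--> q1
  q1 --y--> q2
  q2 --y--> q2
Final state: q2
Accept states: {q2}
Yes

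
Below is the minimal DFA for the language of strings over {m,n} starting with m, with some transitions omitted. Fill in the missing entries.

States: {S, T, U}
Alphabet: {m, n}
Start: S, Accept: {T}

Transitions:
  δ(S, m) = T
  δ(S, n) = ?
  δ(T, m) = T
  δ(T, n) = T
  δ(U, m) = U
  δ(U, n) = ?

From the language and accept set, identify what each state tracks — S: no input read; T: started with m; U: started with n (dead).
Each missing δ(q, a) is the state matching the new tracked value after reading a.
δ(S, n) = U; δ(U, n) = U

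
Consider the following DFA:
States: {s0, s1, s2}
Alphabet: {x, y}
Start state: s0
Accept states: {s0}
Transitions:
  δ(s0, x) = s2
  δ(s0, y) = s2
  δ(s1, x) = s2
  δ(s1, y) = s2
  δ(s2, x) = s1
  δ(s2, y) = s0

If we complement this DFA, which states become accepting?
Complement accept states = All states \ Original accept states
= {s0, s1, s2} \ {s0}
{s1, s2}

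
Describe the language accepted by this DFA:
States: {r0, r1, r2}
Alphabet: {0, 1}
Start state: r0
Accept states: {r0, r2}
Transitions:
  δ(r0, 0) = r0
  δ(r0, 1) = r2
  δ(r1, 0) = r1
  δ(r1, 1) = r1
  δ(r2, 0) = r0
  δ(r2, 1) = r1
Testing a few strings:
  '11' → reject
  '0101' → accept
  '0' → accept
  '1110' → reject
State roles: r0=last symbol not 1 (ok); r1=saw 11 (dead); r2=last symbol 1 (ok)
All binary strings with no two consecutive 1's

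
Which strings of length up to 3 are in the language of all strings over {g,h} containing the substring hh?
hh, ghh, hhg, hhh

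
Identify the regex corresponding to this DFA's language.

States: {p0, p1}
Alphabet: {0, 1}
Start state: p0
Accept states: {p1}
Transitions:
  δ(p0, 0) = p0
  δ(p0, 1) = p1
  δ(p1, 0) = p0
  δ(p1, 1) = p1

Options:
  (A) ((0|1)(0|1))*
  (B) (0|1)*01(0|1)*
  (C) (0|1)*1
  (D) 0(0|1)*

Check each option against the DFA on short strings; one disagreement eliminates an option:
  (A) ((0|1)(0|1))*: on ε the DFA stays in p0 and rejects (p0 ∉ Accept), but the regex matches it → eliminate
  (B) (0|1)*01(0|1)*: on '1' the DFA goes p0 → p1 and accepts (p1 ∈ Accept), but the regex does not match it → eliminate
  (C) (0|1)*1: agrees with the DFA on every string of length ≤ 6
  (D) 0(0|1)*: on '0' the DFA goes p0 → p0 and rejects (p0 ∉ Accept), but the regex matches it → eliminate
Only (C) is consistent with the DFA.
(C) (0|1)*1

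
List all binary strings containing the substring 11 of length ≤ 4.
11, 011, 110, 111, 0011, 0110, 0111, 1011, 1100, 1101, 1110, 1111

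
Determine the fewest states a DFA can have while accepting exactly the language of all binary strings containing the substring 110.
By Myhill–Nerode, count the distinguishable equivalence classes: 4 classes — one per longest suffix of the input that is a prefix of '110' (lengths 0 through 2), plus an absorbing 'already seen 110' class.
4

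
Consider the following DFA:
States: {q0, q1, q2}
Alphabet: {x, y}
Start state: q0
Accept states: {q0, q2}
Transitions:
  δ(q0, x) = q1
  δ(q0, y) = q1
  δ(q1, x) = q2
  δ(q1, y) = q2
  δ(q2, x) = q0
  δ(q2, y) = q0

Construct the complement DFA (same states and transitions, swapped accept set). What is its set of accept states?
Complement accept states = All states \ Original accept states
= {q0, q1, q2} \ {q0, q2}
{q1}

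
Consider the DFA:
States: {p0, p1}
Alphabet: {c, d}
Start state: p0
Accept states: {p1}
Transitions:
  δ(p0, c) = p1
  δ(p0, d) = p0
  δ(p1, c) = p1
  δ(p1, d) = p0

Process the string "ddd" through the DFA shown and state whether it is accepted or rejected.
Processing string "ddd":
  p0 --d--> p0
  p0 --d--> p0
  p0 --d--> p0
Final state: p0
Accept states: {p1}
No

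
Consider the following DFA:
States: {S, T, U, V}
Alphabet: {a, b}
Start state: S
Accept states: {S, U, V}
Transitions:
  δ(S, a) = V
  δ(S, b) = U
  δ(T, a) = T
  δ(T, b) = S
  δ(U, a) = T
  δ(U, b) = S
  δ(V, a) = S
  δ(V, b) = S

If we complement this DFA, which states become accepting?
Complement accept states = All states \ Original accept states
= {S, T, U, V} \ {S, U, V}
{T}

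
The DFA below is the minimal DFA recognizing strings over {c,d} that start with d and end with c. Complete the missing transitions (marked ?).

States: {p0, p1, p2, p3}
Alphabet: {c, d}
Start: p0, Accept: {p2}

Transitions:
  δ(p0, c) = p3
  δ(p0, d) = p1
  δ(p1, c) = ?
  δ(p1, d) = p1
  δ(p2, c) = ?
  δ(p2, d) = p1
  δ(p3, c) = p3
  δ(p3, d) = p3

From the language and accept set, identify what each state tracks — p0: no input read; p1: started with d, last symbol d; p2: started with d, last symbol c; p3: started with c (dead).
Each missing δ(q, a) is the state matching the new tracked value after reading a.
δ(p1, c) = p2; δ(p2, c) = p2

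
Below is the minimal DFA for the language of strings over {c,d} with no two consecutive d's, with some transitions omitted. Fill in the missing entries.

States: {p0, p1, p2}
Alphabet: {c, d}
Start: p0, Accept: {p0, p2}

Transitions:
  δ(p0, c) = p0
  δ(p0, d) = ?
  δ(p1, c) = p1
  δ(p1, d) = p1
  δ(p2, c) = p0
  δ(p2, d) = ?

From the language and accept set, identify what each state tracks — p0: last symbol not d (ok); p1: saw dd (dead); p2: last symbol d (ok).
Each missing δ(q, a) is the state matching the new tracked value after reading a.
δ(p0, d) = p2; δ(p2, d) = p1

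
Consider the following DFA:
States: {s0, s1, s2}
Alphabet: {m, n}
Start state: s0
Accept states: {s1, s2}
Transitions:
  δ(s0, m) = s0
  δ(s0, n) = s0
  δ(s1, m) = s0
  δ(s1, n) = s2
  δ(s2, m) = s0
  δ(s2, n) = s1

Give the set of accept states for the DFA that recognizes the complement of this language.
Complement accept states = All states \ Original accept states
= {s0, s1, s2} \ {s1, s2}
{s0}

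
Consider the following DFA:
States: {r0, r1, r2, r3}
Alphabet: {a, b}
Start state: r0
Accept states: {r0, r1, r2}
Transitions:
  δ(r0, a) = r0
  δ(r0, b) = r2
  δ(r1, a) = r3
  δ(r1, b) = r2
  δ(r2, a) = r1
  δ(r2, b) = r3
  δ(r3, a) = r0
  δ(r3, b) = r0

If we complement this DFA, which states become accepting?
Complement accept states = All states \ Original accept states
= {r0, r1, r2, r3} \ {r0, r1, r2}
{r3}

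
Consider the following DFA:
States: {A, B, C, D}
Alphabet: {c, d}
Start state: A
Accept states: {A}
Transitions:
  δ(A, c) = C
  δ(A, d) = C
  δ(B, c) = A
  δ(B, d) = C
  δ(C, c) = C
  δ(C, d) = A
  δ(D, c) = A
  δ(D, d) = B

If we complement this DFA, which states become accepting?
Complement accept states = All states \ Original accept states
= {A, B, C, D} \ {A}
{B, C, D}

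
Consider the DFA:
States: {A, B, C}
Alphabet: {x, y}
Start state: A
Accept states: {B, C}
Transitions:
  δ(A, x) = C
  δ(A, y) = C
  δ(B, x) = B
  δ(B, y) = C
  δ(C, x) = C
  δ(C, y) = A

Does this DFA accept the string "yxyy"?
Processing string "yxyy":
  A --y--> C
  C --x--> C
  C --y--> A
  A --y--> C
Final state: C
Accept states: {B, C}
Yes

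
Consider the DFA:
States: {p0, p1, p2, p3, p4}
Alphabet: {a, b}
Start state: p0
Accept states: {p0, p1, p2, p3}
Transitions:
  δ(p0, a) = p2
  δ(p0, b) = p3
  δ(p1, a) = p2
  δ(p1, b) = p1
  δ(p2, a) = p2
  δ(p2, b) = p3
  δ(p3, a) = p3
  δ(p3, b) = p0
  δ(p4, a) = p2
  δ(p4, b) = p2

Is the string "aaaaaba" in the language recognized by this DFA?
Processing string "aaaaaba":
  p0 --a--> p2
  p2 --a--> p2
  p2 --a--> p2
  p2 --a--> p2
  p2 --a--> p2
  p2 --b--> p3
  p3 --a--> p3
Final state: p3
Accept states: {p0, p1, p2, p3}
Yes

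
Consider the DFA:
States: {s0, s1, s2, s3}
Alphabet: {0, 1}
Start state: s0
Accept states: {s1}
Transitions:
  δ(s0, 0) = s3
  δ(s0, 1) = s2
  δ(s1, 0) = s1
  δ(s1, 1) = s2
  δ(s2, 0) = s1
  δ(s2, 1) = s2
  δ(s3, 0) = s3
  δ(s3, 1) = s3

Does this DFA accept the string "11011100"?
Processing string "11011100":
  s0 --1--> s2
  s2 --1--> s2
  s2 --0--> s1
  s1 --1--> s2
  s2 --1--> s2
  s2 --1--> s2
  s2 --0--> s1
  s1 --0--> s1
Final state: s1
Accept states: {s1}
Yes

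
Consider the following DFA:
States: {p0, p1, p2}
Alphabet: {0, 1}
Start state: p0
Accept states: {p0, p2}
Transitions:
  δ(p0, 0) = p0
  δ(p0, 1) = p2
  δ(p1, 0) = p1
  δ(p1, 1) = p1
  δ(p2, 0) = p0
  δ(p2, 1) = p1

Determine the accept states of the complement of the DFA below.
Complement accept states = All states \ Original accept states
= {p0, p1, p2} \ {p0, p2}
{p1}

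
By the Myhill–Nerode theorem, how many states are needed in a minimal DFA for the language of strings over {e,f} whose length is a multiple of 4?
By Myhill–Nerode, count the distinguishable equivalence classes: 4 classes — one per residue of the length mod 4; class i is distinguished from class j by any string of length (4 − i) mod 4.
4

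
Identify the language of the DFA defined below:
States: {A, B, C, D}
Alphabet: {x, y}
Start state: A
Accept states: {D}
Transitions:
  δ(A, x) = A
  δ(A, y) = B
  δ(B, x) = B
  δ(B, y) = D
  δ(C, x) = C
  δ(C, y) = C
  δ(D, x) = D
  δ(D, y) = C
Testing a few strings:
  'xxy' → reject
  'xxyx' → reject
  'xx' → reject
  'xy' → reject
State roles: A=zero y's; B=one y; C=≥ three y's (dead); D=two y's
All strings over {x,y} containing exactly two y's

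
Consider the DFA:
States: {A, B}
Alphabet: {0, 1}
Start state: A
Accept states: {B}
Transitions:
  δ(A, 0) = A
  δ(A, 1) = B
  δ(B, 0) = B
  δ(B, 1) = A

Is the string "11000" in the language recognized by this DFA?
Processing string "11000":
  A --1--> B
  B --1--> A
  A --0--> A
  A --0--> A
  A --0--> A
Final state: A
Accept states: {B}
No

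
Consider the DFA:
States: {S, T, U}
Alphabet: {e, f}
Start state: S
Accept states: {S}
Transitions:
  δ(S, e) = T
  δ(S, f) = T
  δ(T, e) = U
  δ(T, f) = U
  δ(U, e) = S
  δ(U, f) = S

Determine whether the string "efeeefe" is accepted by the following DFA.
Processing string "efeeefe":
  S --e--> T
  T --f--> U
  U --e--> S
  S --e--> T
  T --e--> U
  U --f--> S
  S --e--> T
Final state: T
Accept states: {S}
No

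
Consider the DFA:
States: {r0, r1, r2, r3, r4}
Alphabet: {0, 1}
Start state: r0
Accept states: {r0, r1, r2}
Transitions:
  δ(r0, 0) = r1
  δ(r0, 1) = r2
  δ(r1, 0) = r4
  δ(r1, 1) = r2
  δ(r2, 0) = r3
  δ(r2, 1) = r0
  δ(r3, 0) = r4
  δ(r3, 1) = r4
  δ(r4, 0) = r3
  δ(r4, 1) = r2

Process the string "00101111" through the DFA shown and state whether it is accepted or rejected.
Processing string "00101111":
  r0 --0--> r1
  r1 --0--> r4
  r4 --1--> r2
  r2 --0--> r3
  r3 --1--> r4
  r4 --1--> r2
  r2 --1--> r0
  r0 --1--> r2
Final state: r2
Accept states: {r0, r1, r2}
Yes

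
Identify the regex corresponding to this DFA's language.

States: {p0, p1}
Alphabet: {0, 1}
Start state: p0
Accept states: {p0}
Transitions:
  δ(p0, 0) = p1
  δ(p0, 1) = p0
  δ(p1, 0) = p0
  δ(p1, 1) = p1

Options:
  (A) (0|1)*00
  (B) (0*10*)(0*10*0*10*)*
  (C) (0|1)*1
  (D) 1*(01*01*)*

Check each option against the DFA on short strings; one disagreement eliminates an option:
  (A) (0|1)*00: on ε the DFA stays in p0 and accepts (p0 ∈ Accept), but the regex does not match it → eliminate
  (B) (0*10*)(0*10*0*10*)*: on ε the DFA stays in p0 and accepts (p0 ∈ Accept), but the regex does not match it → eliminate
  (C) (0|1)*1: on ε the DFA stays in p0 and accepts (p0 ∈ Accept), but the regex does not match it → eliminate
  (D) 1*(01*01*)*: agrees with the DFA on every string of length ≤ 6
Only (D) is consistent with the DFA.
(D) 1*(01*01*)*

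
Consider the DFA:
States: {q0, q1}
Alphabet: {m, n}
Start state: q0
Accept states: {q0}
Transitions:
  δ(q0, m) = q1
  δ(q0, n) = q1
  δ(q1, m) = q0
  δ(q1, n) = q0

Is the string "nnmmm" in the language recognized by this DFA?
Processing string "nnmmm":
  q0 --n--> q1
  q1 --n--> q0
  q0 --m--> q1
  q1 --m--> q0
  q0 --m--> q1
Final state: q1
Accept states: {q0}
No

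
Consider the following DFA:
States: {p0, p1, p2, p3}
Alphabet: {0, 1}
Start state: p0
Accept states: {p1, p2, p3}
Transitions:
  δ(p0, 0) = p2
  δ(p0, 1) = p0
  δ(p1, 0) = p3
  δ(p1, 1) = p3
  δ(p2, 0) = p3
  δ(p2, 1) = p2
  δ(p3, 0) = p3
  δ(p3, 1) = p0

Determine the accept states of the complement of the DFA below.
Complement accept states = All states \ Original accept states
= {p0, p1, p2, p3} \ {p1, p2, p3}
{p0}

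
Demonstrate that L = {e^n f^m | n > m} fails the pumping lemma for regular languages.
Assume L is regular with pumping length p. Idea: pumping down the e-block drops the e-count to at most the f-count.
Choose s = e^(p+1) f^p ∈ L (|s| = 2p+1 ≥ p). By the pumping lemma, s = xyz with |xy| ≤ p, |y| > 0, so y = e^k with k ≥ 1. Take i = 0: xz = e^(p+1−k) f^p. Since k ≥ 1, p+1−k ≤ p, so the number of e's is no longer strictly greater than the number of f's, hence xz ∉ L.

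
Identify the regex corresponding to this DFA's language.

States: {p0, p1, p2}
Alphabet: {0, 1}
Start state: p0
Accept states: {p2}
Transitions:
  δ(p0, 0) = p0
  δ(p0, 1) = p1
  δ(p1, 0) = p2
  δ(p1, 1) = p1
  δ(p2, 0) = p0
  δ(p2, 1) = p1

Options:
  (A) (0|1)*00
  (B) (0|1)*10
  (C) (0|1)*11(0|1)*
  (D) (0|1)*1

Check each option against the DFA on short strings; one disagreement eliminates an option:
  (A) (0|1)*00: on '00' the DFA goes p0 → p0 → p0 and rejects (p0 ∉ Accept), but the regex matches it → eliminate
  (B) (0|1)*10: agrees with the DFA on every string of length ≤ 6
  (C) (0|1)*11(0|1)*: on '10' the DFA goes p0 → p1 → p2 and accepts (p2 ∈ Accept), but the regex does not match it → eliminate
  (D) (0|1)*1: on '1' the DFA goes p0 → p1 and rejects (p1 ∉ Accept), but the regex matches it → eliminate
Only (B) is consistent with the DFA.
(B) (0|1)*10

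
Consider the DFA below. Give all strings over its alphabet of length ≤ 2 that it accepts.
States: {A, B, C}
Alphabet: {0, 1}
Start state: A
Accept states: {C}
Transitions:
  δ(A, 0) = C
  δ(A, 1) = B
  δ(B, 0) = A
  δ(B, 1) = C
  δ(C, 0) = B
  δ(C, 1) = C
0, 01, 11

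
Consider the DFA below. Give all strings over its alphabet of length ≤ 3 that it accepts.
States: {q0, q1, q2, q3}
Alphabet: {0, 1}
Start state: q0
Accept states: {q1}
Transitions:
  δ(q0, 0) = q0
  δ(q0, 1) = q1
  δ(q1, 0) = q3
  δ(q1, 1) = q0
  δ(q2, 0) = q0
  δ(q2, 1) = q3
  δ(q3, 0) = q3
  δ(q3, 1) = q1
1, 01, 001, 101, 111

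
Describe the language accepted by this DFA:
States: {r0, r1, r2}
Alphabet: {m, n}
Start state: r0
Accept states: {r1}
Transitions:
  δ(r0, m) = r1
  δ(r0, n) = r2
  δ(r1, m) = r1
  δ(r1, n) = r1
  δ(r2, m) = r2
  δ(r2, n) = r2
Testing a few strings:
  'n' → reject
  'mm' → accept
  'mnn' → accept
  'mmn' → accept
State roles: r0=no input read; r1=started with m; r2=started with n (dead)
All strings over {m,n} starting with m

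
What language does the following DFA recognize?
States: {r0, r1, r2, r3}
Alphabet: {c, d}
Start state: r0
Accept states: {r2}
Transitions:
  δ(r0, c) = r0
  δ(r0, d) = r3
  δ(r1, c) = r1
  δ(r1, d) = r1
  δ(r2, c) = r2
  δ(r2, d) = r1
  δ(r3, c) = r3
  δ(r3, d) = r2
Testing a few strings:
  'ccd' → reject
  'c' → reject
  'dcc' → reject
  'ddcc' → accept
State roles: r0=zero d's; r1=≥ three d's (dead); r2=two d's; r3=one d
All strings over {c,d} containing exactly two d's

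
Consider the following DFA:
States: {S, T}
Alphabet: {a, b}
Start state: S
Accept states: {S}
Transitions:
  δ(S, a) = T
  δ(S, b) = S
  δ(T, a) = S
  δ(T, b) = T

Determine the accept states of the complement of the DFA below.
Complement accept states = All states \ Original accept states
= {S, T} \ {S}
{T}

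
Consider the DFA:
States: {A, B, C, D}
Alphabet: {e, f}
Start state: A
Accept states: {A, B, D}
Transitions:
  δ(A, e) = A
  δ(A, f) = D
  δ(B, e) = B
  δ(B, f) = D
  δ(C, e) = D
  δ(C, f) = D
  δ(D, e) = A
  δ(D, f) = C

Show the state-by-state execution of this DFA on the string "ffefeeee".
read 'f': A → D
  read 'f': D → C
  read 'e': C → D
  read 'f': D → C
  read 'e': C → D
  read 'e': D → A
  read 'e': A → A
  read 'e': A → A
A -> D -> C -> D -> C -> D -> A -> A -> A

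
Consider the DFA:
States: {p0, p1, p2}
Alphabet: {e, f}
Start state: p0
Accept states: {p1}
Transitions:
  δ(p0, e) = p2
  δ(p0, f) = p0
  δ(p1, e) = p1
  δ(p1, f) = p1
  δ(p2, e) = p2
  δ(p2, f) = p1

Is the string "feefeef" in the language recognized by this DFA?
Processing string "feefeef":
  p0 --f--> p0
  p0 --e--> p2
  p2 --e--> p2
  p2 --f--> p1
  p1 --e--> p1
  p1 --e--> p1
  p1 --f--> p1
Final state: p1
Accept states: {p1}
Yes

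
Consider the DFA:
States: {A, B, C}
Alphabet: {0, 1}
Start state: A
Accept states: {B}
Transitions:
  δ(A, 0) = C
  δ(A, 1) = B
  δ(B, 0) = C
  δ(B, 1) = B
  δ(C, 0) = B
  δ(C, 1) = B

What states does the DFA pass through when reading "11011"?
read '1': A → B
  read '1': B → B
  read '0': B → C
  read '1': C → B
  read '1': B → B
A -> B -> B -> C -> B -> B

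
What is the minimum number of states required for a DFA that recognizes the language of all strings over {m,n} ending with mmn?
By Myhill–Nerode, count the distinguishable equivalence classes: 4 classes — one per longest suffix of the input that is a prefix of 'mmn' (lengths 0 through 3); only the length-3 class is accepting.
4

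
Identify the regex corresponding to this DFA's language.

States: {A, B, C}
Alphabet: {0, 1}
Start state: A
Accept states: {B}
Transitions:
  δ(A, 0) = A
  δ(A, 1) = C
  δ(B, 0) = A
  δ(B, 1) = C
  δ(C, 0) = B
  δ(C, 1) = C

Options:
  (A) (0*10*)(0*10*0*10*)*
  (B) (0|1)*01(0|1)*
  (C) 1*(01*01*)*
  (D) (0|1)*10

Check each option against the DFA on short strings; one disagreement eliminates an option:
  (A) (0*10*)(0*10*0*10*)*: on '1' the DFA goes A → C and rejects (C ∉ Accept), but the regex matches it → eliminate
  (B) (0|1)*01(0|1)*: on '01' the DFA goes A → A → C and rejects (C ∉ Accept), but the regex matches it → eliminate
  (C) 1*(01*01*)*: on ε the DFA stays in A and rejects (A ∉ Accept), but the regex matches it → eliminate
  (D) (0|1)*10: agrees with the DFA on every string of length ≤ 6
Only (D) is consistent with the DFA.
(D) (0|1)*10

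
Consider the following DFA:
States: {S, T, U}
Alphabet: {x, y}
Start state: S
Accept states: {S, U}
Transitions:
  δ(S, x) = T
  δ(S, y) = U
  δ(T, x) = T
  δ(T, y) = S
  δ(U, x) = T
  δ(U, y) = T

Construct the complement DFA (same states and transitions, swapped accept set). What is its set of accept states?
Complement accept states = All states \ Original accept states
= {S, T, U} \ {S, U}
{T}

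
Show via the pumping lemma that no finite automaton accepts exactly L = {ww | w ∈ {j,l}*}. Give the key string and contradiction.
Assume L is regular with pumping length p. Idea: pumping the leading j-block breaks the equality of the two halves.
Choose s = j^p l j^p l ∈ L (with w = j^p l). |s| = 2p+2 ≥ p. By the pumping lemma, s = xyz with |xy| ≤ p, |y| > 0, so y = j^k with k ≥ 1, in the first j-block. Then xy²z = j^(p+k) l j^p l, of length 2p+2+k. If k is odd this length is odd, so it cannot be of the form ww. If k is even, each half has length p+1+k/2 ≤ p+k, so the first half lies entirely inside the leading j-block and contains no l, while the second half ends in l; the halves differ. Either way xy²z ∉ L.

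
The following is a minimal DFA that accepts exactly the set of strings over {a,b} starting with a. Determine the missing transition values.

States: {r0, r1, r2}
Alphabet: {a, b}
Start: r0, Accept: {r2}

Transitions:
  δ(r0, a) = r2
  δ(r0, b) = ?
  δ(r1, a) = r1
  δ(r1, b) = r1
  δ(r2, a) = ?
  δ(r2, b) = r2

From the language and accept set, identify what each state tracks — r0: no input read; r1: started with b (dead); r2: started with a.
Each missing δ(q, a) is the state matching the new tracked value after reading a.
δ(r0, b) = r1; δ(r2, a) = r2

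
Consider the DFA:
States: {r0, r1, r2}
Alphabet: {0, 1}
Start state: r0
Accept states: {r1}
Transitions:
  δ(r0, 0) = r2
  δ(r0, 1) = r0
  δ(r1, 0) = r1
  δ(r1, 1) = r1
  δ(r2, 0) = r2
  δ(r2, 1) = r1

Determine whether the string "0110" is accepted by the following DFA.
Processing string "0110":
  r0 --0--> r2
  r2 --1--> r1
  r1 --1--> r1
  r1 --0--> r1
Final state: r1
Accept states: {r1}
Yes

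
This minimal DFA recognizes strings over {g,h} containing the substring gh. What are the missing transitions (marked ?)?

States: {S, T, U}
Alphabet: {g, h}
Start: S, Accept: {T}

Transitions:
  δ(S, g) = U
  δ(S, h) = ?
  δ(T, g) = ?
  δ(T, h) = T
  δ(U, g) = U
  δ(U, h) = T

From the language and accept set, identify what each state tracks — S: no g seen yet; T: substring gh seen; U: seen a g, waiting for h.
Each missing δ(q, a) is the state matching the new tracked value after reading a.
δ(S, h) = S; δ(T, g) = T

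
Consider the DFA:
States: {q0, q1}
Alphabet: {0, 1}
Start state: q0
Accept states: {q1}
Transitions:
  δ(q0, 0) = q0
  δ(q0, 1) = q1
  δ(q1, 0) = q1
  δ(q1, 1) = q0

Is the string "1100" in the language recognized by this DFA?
Processing string "1100":
  q0 --1--> q1
  q1 --1--> q0
  q0 --0--> q0
  q0 --0--> q0
Final state: q0
Accept states: {q1}
No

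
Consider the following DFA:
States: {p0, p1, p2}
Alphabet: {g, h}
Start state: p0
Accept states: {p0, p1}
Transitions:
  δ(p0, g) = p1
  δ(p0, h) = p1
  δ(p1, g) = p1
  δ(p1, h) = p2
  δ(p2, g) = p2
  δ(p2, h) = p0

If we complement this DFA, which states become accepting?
Complement accept states = All states \ Original accept states
= {p0, p1, p2} \ {p0, p1}
{p2}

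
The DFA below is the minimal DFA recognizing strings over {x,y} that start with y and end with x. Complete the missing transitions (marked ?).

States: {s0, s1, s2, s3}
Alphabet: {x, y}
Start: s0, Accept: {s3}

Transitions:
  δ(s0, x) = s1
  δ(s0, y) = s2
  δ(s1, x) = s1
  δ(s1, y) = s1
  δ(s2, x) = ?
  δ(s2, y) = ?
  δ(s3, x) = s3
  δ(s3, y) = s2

From the language and accept set, identify what each state tracks — s0: no input read; s1: started with x (dead); s2: started with y, last symbol y; s3: started with y, last symbol x.
Each missing δ(q, a) is the state matching the new tracked value after reading a.
δ(s2, x) = s3; δ(s2, y) = s2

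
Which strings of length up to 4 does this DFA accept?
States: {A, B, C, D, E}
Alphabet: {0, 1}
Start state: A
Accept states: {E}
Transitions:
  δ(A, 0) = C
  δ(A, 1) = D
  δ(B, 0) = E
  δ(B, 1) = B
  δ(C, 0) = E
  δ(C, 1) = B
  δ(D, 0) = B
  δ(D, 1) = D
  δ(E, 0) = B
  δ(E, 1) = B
00, 010, 100, 0000, 0010, 0110, 1010, 1100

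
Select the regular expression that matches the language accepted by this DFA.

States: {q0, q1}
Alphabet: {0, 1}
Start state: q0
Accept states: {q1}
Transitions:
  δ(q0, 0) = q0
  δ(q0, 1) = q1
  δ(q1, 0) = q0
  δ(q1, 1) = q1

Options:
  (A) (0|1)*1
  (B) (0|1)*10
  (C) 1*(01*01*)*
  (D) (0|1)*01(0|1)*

Check each option against the DFA on short strings; one disagreement eliminates an option:
  (A) (0|1)*1: agrees with the DFA on every string of length ≤ 6
  (B) (0|1)*10: on '1' the DFA goes q0 → q1 and accepts (q1 ∈ Accept), but the regex does not match it → eliminate
  (C) 1*(01*01*)*: on ε the DFA stays in q0 and rejects (q0 ∉ Accept), but the regex matches it → eliminate
  (D) (0|1)*01(0|1)*: on '1' the DFA goes q0 → q1 and accepts (q1 ∈ Accept), but the regex does not match it → eliminate
Only (A) is consistent with the DFA.
(A) (0|1)*1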